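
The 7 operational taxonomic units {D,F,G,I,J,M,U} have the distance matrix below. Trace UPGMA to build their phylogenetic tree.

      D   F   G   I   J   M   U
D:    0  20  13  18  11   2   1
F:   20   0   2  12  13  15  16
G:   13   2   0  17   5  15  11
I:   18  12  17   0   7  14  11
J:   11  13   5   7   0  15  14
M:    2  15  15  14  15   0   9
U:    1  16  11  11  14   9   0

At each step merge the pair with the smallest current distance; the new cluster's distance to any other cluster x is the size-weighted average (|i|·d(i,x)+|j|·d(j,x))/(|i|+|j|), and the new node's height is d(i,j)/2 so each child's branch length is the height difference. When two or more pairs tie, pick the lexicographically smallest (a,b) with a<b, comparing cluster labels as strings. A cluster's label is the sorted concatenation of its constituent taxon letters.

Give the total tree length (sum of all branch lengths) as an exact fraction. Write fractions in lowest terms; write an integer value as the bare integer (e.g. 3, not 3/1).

673/24

step 1: merge (D,U) at d=1; branch lengths D→1/2, U→1/2; new cluster DU
  updated: d(DU,F)=18, d(DU,G)=12, d(DU,I)=29/2, d(DU,J)=25/2, d(DU,M)=11/2
step 2: merge (F,G) at d=2; branch lengths F→1, G→1; new cluster FG
  updated: d(DU,FG)=15, d(FG,I)=29/2, d(FG,J)=9, d(FG,M)=15
step 3: merge (DU,M) at d=11/2; branch lengths DU→9/4, M→11/4; new cluster DMU
  updated: d(DMU,FG)=15, d(DMU,I)=43/3, d(DMU,J)=40/3
step 4: merge (I,J) at d=7; branch lengths I→7/2, J→7/2; new cluster IJ
  updated: d(DMU,IJ)=83/6, d(FG,IJ)=47/4
step 5: merge (FG,IJ) at d=47/4; branch lengths FG→39/8, IJ→19/8; new cluster FGIJ
  updated: d(DMU,FGIJ)=173/12
step 6: merge (DMU,FGIJ) at d=173/12; branch lengths DMU→107/24, FGIJ→4/3; new cluster DFGIJMU
final tree: (((D:1/2,U:1/2):9/4,M:11/4):107/24,((F:1,G:1):39/8,(I:7/2,J:7/2):19/8):4/3)
total length: 673/24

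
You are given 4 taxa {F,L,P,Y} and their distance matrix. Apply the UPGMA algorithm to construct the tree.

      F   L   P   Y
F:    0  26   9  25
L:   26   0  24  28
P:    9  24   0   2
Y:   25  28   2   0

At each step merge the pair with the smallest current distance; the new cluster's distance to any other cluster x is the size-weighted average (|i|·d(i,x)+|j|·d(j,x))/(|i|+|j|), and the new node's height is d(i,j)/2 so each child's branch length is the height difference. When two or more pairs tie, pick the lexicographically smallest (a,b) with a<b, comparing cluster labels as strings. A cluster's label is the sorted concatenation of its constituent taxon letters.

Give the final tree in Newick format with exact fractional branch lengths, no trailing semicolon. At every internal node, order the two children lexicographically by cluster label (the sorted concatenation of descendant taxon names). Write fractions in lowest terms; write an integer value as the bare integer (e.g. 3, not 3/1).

((F:17/2,(P:1,Y:1):15/2):9/2,L:13)

step 1: merge (P,Y) at d=2; branch lengths P→1, Y→1; new cluster PY
  updated: d(F,PY)=17, d(L,PY)=26
step 2: merge (F,PY) at d=17; branch lengths F→17/2, PY→15/2; new cluster FPY
  updated: d(FPY,L)=26
step 3: merge (FPY,L) at d=26; branch lengths FPY→9/2, L→13; new cluster FLPY
final tree: ((F:17/2,(P:1,Y:1):15/2):9/2,L:13)
total length: 71/2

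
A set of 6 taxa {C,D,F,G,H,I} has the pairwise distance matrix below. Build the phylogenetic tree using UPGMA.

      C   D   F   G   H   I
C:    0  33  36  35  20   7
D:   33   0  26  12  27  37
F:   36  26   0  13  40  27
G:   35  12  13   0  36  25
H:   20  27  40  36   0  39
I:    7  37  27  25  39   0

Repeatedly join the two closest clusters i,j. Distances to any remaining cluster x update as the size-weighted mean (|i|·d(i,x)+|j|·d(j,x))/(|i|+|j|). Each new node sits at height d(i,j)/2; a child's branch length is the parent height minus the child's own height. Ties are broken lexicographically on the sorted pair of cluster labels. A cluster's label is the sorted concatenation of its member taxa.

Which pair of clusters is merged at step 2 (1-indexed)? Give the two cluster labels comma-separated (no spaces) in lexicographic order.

D,G

iteration 1: select C,I (d=7); attach at lengths (7/2, 7/2); label the merged cluster CI
  updated: d(CI,D)=35, d(CI,F)=63/2, d(CI,G)=30, d(CI,H)=59/2
iteration 2: select D,G (d=12); attach at lengths (6, 6); label the merged cluster DG
  updated: d(CI,DG)=65/2, d(DG,F)=39/2, d(DG,H)=63/2
iteration 3: select DG,F (d=39/2); attach at lengths (15/4, 39/4); label the merged cluster DFG
  updated: d(CI,DFG)=193/6, d(DFG,H)=103/3
iteration 4: select CI,H (d=59/2); attach at lengths (45/4, 59/4); label the merged cluster CHI
  updated: d(CHI,DFG)=296/9
iteration 5: select CHI,DFG (d=296/9); attach at lengths (61/36, 241/36); label the merged cluster CDFGHI
final tree: (((C:7/2,I:7/2):45/4,H:59/4):61/36,((D:6,G:6):15/4,F:39/4):241/36)
total length: 602/9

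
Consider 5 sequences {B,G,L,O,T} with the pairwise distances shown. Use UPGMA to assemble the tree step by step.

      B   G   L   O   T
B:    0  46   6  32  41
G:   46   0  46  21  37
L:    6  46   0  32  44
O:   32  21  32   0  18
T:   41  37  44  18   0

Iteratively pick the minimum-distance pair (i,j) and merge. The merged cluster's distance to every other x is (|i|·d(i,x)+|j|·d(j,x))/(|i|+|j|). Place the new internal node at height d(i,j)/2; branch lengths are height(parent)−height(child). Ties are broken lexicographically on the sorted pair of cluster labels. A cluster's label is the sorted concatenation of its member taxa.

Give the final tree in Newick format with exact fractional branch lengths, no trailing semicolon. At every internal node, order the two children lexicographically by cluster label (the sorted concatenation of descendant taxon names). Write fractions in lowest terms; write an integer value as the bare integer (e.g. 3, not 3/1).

((B:3,L:3):205/12,(G:29/2,(O:9,T:9):11/2):67/12)

iteration 1: select B,L (d=6); attach at lengths (3, 3); label the merged cluster BL
  updated: d(BL,G)=46, d(BL,O)=32, d(BL,T)=85/2
iteration 2: select O,T (d=18); attach at lengths (9, 9); label the merged cluster OT
  updated: d(BL,OT)=149/4, d(G,OT)=29
iteration 3: select G,OT (d=29); attach at lengths (29/2, 11/2); label the merged cluster GOT
  updated: d(BL,GOT)=241/6
iteration 4: select BL,GOT (d=241/6); attach at lengths (205/12, 67/12); label the merged cluster BGLOT
final tree: ((B:3,L:3):205/12,(G:29/2,(O:9,T:9):11/2):67/12)
total length: 200/3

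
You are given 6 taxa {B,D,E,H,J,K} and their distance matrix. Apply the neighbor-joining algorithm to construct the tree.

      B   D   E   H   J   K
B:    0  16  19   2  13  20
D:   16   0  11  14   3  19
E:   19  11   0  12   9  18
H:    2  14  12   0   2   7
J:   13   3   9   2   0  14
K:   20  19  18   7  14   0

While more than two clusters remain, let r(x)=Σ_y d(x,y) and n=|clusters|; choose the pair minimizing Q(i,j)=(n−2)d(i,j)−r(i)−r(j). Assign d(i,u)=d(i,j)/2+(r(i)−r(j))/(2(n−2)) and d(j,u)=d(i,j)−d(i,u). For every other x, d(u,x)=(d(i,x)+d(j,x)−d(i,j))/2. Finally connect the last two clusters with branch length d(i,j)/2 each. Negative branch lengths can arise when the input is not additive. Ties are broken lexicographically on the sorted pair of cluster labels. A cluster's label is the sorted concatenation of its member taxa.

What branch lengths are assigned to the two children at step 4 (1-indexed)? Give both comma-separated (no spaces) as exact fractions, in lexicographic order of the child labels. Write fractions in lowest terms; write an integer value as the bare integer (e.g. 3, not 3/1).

step 1: merge (B,H) at d=2, Q=-99; branch lengths B→41/8, H→-25/8; new cluster BH
  updated: d(BH,D)=14, d(BH,E)=29/2, d(BH,J)=13/2, d(BH,K)=25/2
step 2: merge (BH,K) at d=25/2, Q=-147/2; branch lengths BH→43/12, K→107/12; new cluster BHK
  updated: d(BHK,D)=41/4, d(BHK,E)=10, d(BHK,J)=4
step 3: merge (BHK,E) at d=10, Q=-137/4; branch lengths BHK→57/16, E→103/16; new cluster BEHK
  updated: d(BEHK,D)=45/8, d(BEHK,J)=3/2
step 4: merge (BEHK,D) at d=45/8, Q=-81/8; branch lengths BEHK→33/16, D→57/16; new cluster BDEHK
  updated: d(BDEHK,J)=-9/16
step 5: merge (BDEHK,J) at d=-9/16; branch lengths BDEHK→-9/32, J→-9/32; new cluster BDEHJK
final tree: (((((B:41/8,H:-25/8):43/12,K:107/12):57/16,E:103/16):33/16,D:57/16):-9/32,J:-9/32)
total length: 473/16

33/16,57/16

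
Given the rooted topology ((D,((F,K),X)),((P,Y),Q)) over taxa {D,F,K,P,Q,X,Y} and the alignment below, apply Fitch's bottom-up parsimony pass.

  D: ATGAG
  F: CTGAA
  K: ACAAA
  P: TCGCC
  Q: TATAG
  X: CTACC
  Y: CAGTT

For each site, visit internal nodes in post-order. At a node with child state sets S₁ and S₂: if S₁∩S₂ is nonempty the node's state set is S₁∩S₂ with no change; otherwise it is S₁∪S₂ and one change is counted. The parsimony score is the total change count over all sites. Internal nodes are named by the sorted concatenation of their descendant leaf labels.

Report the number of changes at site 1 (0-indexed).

3

site 0, node FK: F={C} ∪ K={A} → {A,C} (+1)
site 0, node FKX: FK={A,C} ∩ X={C} → {C} (+0)
site 0, node DFKX: D={A} ∪ FKX={C} → {A,C} (+1)
site 0, node PY: P={T} ∪ Y={C} → {C,T} (+1)
site 0, node PQY: PY={C,T} ∩ Q={T} → {T} (+0)
site 0, node DFKPQXY: DFKX={A,C} ∪ PQY={T} → {A,C,T} (+1)
site 1, node FK: F={T} ∪ K={C} → {C,T} (+1)
site 1, node FKX: FK={C,T} ∩ X={T} → {T} (+0)
site 1, node DFKX: D={T} ∩ FKX={T} → {T} (+0)
site 1, node PY: P={C} ∪ Y={A} → {A,C} (+1)
site 1, node PQY: PY={A,C} ∩ Q={A} → {A} (+0)
site 1, node DFKPQXY: DFKX={T} ∪ PQY={A} → {A,T} (+1)
site 2, node FK: F={G} ∪ K={A} → {A,G} (+1)
site 2, node FKX: FK={A,G} ∩ X={A} → {A} (+0)
site 2, node DFKX: D={G} ∪ FKX={A} → {A,G} (+1)
site 2, node PY: P={G} ∩ Y={G} → {G} (+0)
site 2, node PQY: PY={G} ∪ Q={T} → {G,T} (+1)
site 2, node DFKPQXY: DFKX={A,G} ∩ PQY={G,T} → {G} (+0)
site 3, node FK: F={A} ∩ K={A} → {A} (+0)
site 3, node FKX: FK={A} ∪ X={C} → {A,C} (+1)
site 3, node DFKX: D={A} ∩ FKX={A,C} → {A} (+0)
site 3, node PY: P={C} ∪ Y={T} → {C,T} (+1)
site 3, node PQY: PY={C,T} ∪ Q={A} → {A,C,T} (+1)
site 3, node DFKPQXY: DFKX={A} ∩ PQY={A,C,T} → {A} (+0)
site 4, node FK: F={A} ∩ K={A} → {A} (+0)
site 4, node FKX: FK={A} ∪ X={C} → {A,C} (+1)
site 4, node DFKX: D={G} ∪ FKX={A,C} → {A,C,G} (+1)
site 4, node PY: P={C} ∪ Y={T} → {C,T} (+1)
site 4, node PQY: PY={C,T} ∪ Q={G} → {C,G,T} (+1)
site 4, node DFKPQXY: DFKX={A,C,G} ∩ PQY={C,G,T} → {C,G} (+0)
per-site changes: [4, 3, 3, 3, 4]; total = 17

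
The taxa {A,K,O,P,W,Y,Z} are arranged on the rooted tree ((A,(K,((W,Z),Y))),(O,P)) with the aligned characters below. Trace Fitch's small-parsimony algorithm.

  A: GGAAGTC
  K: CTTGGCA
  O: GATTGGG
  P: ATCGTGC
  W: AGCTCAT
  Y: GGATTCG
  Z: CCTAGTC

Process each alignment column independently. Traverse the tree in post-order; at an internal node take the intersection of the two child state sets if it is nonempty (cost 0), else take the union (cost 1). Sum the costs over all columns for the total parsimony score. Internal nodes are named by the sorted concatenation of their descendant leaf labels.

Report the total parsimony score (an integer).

WZ@0: {A} ∪ {C} = {A,C} (union, +1)
WYZ@0: {A,C} ∪ {G} = {A,C,G} (union, +1)
KWYZ@0: {C} ∩ {A,C,G} = {C} (intersection, +0)
AKWYZ@0: {G} ∪ {C} = {C,G} (union, +1)
OP@0: {G} ∪ {A} = {A,G} (union, +1)
AKOPWYZ@0: {C,G} ∩ {A,G} = {G} (intersection, +0)
WZ@1: {G} ∪ {C} = {C,G} (union, +1)
WYZ@1: {C,G} ∩ {G} = {G} (intersection, +0)
KWYZ@1: {T} ∪ {G} = {G,T} (union, +1)
AKWYZ@1: {G} ∩ {G,T} = {G} (intersection, +0)
OP@1: {A} ∪ {T} = {A,T} (union, +1)
AKOPWYZ@1: {G} ∪ {A,T} = {A,G,T} (union, +1)
WZ@2: {C} ∪ {T} = {C,T} (union, +1)
WYZ@2: {C,T} ∪ {A} = {A,C,T} (union, +1)
KWYZ@2: {T} ∩ {A,C,T} = {T} (intersection, +0)
AKWYZ@2: {A} ∪ {T} = {A,T} (union, +1)
OP@2: {T} ∪ {C} = {C,T} (union, +1)
AKOPWYZ@2: {A,T} ∩ {C,T} = {T} (intersection, +0)
WZ@3: {T} ∪ {A} = {A,T} (union, +1)
WYZ@3: {A,T} ∩ {T} = {T} (intersection, +0)
KWYZ@3: {G} ∪ {T} = {G,T} (union, +1)
AKWYZ@3: {A} ∪ {G,T} = {A,G,T} (union, +1)
OP@3: {T} ∪ {G} = {G,T} (union, +1)
AKOPWYZ@3: {A,G,T} ∩ {G,T} = {G,T} (intersection, +0)
WZ@4: {C} ∪ {G} = {C,G} (union, +1)
WYZ@4: {C,G} ∪ {T} = {C,G,T} (union, +1)
KWYZ@4: {G} ∩ {C,G,T} = {G} (intersection, +0)
AKWYZ@4: {G} ∩ {G} = {G} (intersection, +0)
OP@4: {G} ∪ {T} = {G,T} (union, +1)
AKOPWYZ@4: {G} ∩ {G,T} = {G} (intersection, +0)
WZ@5: {A} ∪ {T} = {A,T} (union, +1)
WYZ@5: {A,T} ∪ {C} = {A,C,T} (union, +1)
KWYZ@5: {C} ∩ {A,C,T} = {C} (intersection, +0)
AKWYZ@5: {T} ∪ {C} = {C,T} (union, +1)
OP@5: {G} ∩ {G} = {G} (intersection, +0)
AKOPWYZ@5: {C,T} ∪ {G} = {C,G,T} (union, +1)
WZ@6: {T} ∪ {C} = {C,T} (union, +1)
WYZ@6: {C,T} ∪ {G} = {C,G,T} (union, +1)
KWYZ@6: {A} ∪ {C,G,T} = {A,C,G,T} (union, +1)
AKWYZ@6: {C} ∩ {A,C,G,T} = {C} (intersection, +0)
OP@6: {G} ∪ {C} = {C,G} (union, +1)
AKOPWYZ@6: {C} ∩ {C,G} = {C} (intersection, +0)
per-site changes: [4, 4, 4, 4, 3, 4, 4]; total = 27

27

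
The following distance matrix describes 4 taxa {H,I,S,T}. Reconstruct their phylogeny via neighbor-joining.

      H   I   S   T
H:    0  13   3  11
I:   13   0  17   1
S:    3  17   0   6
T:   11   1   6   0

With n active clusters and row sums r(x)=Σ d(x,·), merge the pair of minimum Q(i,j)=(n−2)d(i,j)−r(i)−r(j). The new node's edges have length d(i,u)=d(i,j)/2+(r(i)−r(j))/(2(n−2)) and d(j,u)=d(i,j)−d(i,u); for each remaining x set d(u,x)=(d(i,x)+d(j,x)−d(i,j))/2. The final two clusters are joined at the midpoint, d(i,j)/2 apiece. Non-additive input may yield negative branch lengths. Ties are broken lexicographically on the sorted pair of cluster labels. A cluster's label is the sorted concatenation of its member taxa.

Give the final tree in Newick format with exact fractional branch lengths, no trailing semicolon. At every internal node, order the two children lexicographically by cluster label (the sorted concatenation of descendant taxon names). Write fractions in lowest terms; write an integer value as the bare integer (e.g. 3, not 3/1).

1. join H+S (d=3, Q=-47) ⇒ HS; edges |H|=7/4, |S|=5/4
  updated: d(HS,I)=27/2, d(HS,T)=7
2. join HS+I (d=27/2, Q=-43/2) ⇒ HIS; edges |HS|=39/4, |I|=15/4
  updated: d(HIS,T)=-11/4
3. join HIS+T (d=-11/4) ⇒ HIST; edges |HIS|=-11/8, |T|=-11/8
final tree: (((H:7/4,S:5/4):39/4,I:15/4):-11/8,T:-11/8)
total length: 55/4

(((H:7/4,S:5/4):39/4,I:15/4):-11/8,T:-11/8)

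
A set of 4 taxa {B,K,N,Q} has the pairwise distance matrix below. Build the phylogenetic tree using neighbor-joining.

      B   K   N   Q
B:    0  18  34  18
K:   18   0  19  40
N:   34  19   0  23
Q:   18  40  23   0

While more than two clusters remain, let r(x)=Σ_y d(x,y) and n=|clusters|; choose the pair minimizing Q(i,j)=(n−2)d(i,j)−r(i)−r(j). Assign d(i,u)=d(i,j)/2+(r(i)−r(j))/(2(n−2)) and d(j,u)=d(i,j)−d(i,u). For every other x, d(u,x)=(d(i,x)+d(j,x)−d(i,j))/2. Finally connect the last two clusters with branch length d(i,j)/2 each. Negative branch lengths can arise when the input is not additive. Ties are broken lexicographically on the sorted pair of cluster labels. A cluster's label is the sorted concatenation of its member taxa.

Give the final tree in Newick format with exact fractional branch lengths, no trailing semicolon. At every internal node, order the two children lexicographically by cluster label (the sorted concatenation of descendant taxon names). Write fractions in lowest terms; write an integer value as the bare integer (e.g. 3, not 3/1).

(((B:25/4,Q:47/4):41/4,K:39/4):37/8,N:37/8)

step 1: merge (B,Q) at d=18, Q=-115; branch lengths B→25/4, Q→47/4; new cluster BQ
  updated: d(BQ,K)=20, d(BQ,N)=39/2
step 2: merge (BQ,K) at d=20, Q=-117/2; branch lengths BQ→41/4, K→39/4; new cluster BKQ
  updated: d(BKQ,N)=37/4
step 3: merge (BKQ,N) at d=37/4; branch lengths BKQ→37/8, N→37/8; new cluster BKNQ
final tree: (((B:25/4,Q:47/4):41/4,K:39/4):37/8,N:37/8)
total length: 189/4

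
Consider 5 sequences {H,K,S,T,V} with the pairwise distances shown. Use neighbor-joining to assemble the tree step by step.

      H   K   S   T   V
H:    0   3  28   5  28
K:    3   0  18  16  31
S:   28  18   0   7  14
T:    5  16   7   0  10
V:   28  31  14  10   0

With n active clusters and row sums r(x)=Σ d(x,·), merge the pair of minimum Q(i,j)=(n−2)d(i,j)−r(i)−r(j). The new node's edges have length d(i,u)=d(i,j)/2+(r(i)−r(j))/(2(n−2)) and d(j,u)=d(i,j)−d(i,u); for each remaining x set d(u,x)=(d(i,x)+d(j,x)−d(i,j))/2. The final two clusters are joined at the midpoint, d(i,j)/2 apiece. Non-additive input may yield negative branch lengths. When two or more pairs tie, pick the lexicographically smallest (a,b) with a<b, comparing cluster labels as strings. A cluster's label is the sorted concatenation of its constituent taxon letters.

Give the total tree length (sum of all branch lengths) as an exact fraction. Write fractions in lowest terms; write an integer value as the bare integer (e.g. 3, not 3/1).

1. join H+K (d=3, Q=-123) ⇒ HK; edges |H|=5/6, |K|=13/6
  updated: d(HK,S)=43/2, d(HK,T)=9, d(HK,V)=28
2. join HK+T (d=9, Q=-133/2) ⇒ HKT; edges |HK|=101/8, |T|=-29/8
  updated: d(HKT,S)=39/4, d(HKT,V)=29/2
3. join HKT+S (d=39/4, Q=-153/4) ⇒ HKST; edges |HKT|=41/8, |S|=37/8
  updated: d(HKST,V)=75/8
4. join HKST+V (d=75/8) ⇒ HKSTV; edges |HKST|=75/16, |V|=75/16
final tree: ((((H:5/6,K:13/6):101/8,T:-29/8):41/8,S:37/8):75/16,V:75/16)
total length: 249/8

249/8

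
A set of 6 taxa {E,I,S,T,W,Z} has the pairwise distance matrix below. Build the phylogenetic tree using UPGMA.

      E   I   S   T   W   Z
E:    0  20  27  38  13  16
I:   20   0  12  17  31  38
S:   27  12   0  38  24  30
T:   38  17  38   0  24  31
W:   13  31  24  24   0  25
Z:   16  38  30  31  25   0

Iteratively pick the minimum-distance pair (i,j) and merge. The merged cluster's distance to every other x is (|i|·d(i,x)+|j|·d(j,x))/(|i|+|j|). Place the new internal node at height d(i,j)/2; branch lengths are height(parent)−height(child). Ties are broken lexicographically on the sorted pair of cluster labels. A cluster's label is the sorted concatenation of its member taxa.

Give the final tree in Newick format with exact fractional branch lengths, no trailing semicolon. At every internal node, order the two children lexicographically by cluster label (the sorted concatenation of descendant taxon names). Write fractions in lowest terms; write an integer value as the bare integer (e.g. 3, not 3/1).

(((E:13/2,W:13/2):15/4,Z:41/4):157/36,((I:6,S:6):31/4,T:55/4):31/36)

iteration 1: select I,S (d=12); attach at lengths (6, 6); label the merged cluster IS
  updated: d(E,IS)=47/2, d(IS,T)=55/2, d(IS,W)=55/2, d(IS,Z)=34
iteration 2: select E,W (d=13); attach at lengths (13/2, 13/2); label the merged cluster EW
  updated: d(EW,IS)=51/2, d(EW,T)=31, d(EW,Z)=41/2
iteration 3: select EW,Z (d=41/2); attach at lengths (15/4, 41/4); label the merged cluster EWZ
  updated: d(EWZ,IS)=85/3, d(EWZ,T)=31
iteration 4: select IS,T (d=55/2); attach at lengths (31/4, 55/4); label the merged cluster IST
  updated: d(EWZ,IST)=263/9
iteration 5: select EWZ,IST (d=263/9); attach at lengths (157/36, 31/36); label the merged cluster EISTWZ
final tree: (((E:13/2,W:13/2):15/4,Z:41/4):157/36,((I:6,S:6):31/4,T:55/4):31/36)
total length: 1183/18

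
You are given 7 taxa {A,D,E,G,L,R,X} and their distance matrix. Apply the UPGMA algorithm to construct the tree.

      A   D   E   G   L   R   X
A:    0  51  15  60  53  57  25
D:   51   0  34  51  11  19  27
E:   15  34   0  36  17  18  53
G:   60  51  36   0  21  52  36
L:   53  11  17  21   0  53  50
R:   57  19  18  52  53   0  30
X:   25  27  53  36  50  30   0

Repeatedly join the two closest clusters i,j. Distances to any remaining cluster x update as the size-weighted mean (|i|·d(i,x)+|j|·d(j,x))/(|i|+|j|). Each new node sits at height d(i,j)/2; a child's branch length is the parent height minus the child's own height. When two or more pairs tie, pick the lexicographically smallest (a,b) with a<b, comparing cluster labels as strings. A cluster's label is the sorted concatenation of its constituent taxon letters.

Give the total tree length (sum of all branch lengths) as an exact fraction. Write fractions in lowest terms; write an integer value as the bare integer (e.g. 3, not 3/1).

2539/24

step 1: merge (D,L) at d=11; branch lengths D→11/2, L→11/2; new cluster DL
  updated: d(A,DL)=52, d(DL,E)=51/2, d(DL,G)=36, d(DL,R)=36, d(DL,X)=77/2
step 2: merge (A,E) at d=15; branch lengths A→15/2, E→15/2; new cluster AE
  updated: d(AE,DL)=155/4, d(AE,G)=48, d(AE,R)=75/2, d(AE,X)=39
step 3: merge (R,X) at d=30; branch lengths R→15, X→15; new cluster RX
  updated: d(AE,RX)=153/4, d(DL,RX)=149/4, d(G,RX)=44
step 4: merge (DL,G) at d=36; branch lengths DL→25/2, G→18; new cluster DGL
  updated: d(AE,DGL)=251/6, d(DGL,RX)=79/2
step 5: merge (AE,RX) at d=153/4; branch lengths AE→93/8, RX→33/8; new cluster AERX
  updated: d(AERX,DGL)=122/3
step 6: merge (AERX,DGL) at d=122/3; branch lengths AERX→29/24, DGL→7/3; new cluster ADEGLRX
final tree: (((A:15/2,E:15/2):93/8,(R:15,X:15):33/8):29/24,((D:11/2,L:11/2):25/2,G:18):7/3)
total length: 2539/24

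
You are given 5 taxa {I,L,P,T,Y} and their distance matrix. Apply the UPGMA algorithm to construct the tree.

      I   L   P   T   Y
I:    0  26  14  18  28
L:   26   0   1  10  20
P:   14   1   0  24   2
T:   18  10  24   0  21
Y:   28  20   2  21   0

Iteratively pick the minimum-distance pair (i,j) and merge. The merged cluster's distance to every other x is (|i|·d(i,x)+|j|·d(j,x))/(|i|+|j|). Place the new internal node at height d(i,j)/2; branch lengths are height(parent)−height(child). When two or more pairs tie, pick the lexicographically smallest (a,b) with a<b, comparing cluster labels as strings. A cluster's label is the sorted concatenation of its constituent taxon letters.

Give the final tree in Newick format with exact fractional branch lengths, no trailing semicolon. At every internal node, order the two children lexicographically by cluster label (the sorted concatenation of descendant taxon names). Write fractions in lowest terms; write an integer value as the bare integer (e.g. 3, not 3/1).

((I:9,T:9):5/4,((L:1/2,P:1/2):5,Y:11/2):19/4)

iteration 1: select L,P (d=1); attach at lengths (1/2, 1/2); label the merged cluster LP
  updated: d(I,LP)=20, d(LP,T)=17, d(LP,Y)=11
iteration 2: select LP,Y (d=11); attach at lengths (5, 11/2); label the merged cluster LPY
  updated: d(I,LPY)=68/3, d(LPY,T)=55/3
iteration 3: select I,T (d=18); attach at lengths (9, 9); label the merged cluster IT
  updated: d(IT,LPY)=41/2
iteration 4: select IT,LPY (d=41/2); attach at lengths (5/4, 19/4); label the merged cluster ILPTY
final tree: ((I:9,T:9):5/4,((L:1/2,P:1/2):5,Y:11/2):19/4)
total length: 71/2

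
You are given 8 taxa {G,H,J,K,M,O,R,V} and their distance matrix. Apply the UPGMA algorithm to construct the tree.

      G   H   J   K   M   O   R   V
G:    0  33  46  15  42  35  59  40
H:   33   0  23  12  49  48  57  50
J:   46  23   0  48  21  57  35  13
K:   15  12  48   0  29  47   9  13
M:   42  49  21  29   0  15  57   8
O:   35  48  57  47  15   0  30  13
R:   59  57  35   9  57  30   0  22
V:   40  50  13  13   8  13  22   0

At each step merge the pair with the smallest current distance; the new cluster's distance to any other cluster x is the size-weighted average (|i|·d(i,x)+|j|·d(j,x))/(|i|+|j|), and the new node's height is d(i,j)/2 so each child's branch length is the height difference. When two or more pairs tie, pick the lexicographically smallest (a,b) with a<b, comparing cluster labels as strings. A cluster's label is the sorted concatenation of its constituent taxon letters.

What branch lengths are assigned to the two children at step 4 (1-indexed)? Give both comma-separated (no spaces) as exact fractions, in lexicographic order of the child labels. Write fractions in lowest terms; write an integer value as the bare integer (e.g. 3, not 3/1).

23/2,23/2

step 1: merge (M,V) at d=8; branch lengths M→4, V→4; new cluster MV
  updated: d(G,MV)=41, d(H,MV)=99/2, d(J,MV)=17, d(K,MV)=21, d(MV,O)=14, d(MV,R)=79/2
step 2: merge (K,R) at d=9; branch lengths K→9/2, R→9/2; new cluster KR
  updated: d(G,KR)=37, d(H,KR)=69/2, d(J,KR)=83/2, d(KR,MV)=121/4, d(KR,O)=77/2
step 3: merge (MV,O) at d=14; branch lengths MV→3, O→7; new cluster MOV
  updated: d(G,MOV)=39, d(H,MOV)=49, d(J,MOV)=91/3, d(KR,MOV)=33
step 4: merge (H,J) at d=23; branch lengths H→23/2, J→23/2; new cluster HJ
  updated: d(G,HJ)=79/2, d(HJ,KR)=38, d(HJ,MOV)=119/3
step 5: merge (KR,MOV) at d=33; branch lengths KR→12, MOV→19/2; new cluster KMORV
  updated: d(G,KMORV)=191/5, d(HJ,KMORV)=39
step 6: merge (G,KMORV) at d=191/5; branch lengths G→191/10, KMORV→13/5; new cluster GKMORV
  updated: d(GKMORV,HJ)=469/12
step 7: merge (GKMORV,HJ) at d=469/12; branch lengths GKMORV→53/120, HJ→193/24; new cluster GHJKMORV
final tree: ((G:191/10,((K:9/2,R:9/2):12,((M:4,V:4):3,O:7):19/2):13/5):53/120,(H:23/2,J:23/2):193/24)
total length: 6101/60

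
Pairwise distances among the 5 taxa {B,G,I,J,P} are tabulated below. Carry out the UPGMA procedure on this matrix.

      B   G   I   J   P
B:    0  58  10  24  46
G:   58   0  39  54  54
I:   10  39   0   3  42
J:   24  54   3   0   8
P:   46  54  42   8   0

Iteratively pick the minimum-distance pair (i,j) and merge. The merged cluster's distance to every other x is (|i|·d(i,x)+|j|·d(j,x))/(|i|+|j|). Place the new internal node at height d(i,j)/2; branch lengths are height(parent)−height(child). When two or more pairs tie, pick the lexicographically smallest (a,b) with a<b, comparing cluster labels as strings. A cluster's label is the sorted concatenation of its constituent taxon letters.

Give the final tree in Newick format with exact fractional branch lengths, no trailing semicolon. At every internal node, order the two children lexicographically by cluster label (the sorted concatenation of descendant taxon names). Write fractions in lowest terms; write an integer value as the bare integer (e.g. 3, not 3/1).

(((B:17/2,(I:3/2,J:3/2):7):15/2,P:16):77/8,G:205/8)

step 1: merge (I,J) at d=3; branch lengths I→3/2, J→3/2; new cluster IJ
  updated: d(B,IJ)=17, d(G,IJ)=93/2, d(IJ,P)=25
step 2: merge (B,IJ) at d=17; branch lengths B→17/2, IJ→7; new cluster BIJ
  updated: d(BIJ,G)=151/3, d(BIJ,P)=32
step 3: merge (BIJ,P) at d=32; branch lengths BIJ→15/2, P→16; new cluster BIJP
  updated: d(BIJP,G)=205/4
step 4: merge (BIJP,G) at d=205/4; branch lengths BIJP→77/8, G→205/8; new cluster BGIJP
final tree: (((B:17/2,(I:3/2,J:3/2):7):15/2,P:16):77/8,G:205/8)
total length: 309/4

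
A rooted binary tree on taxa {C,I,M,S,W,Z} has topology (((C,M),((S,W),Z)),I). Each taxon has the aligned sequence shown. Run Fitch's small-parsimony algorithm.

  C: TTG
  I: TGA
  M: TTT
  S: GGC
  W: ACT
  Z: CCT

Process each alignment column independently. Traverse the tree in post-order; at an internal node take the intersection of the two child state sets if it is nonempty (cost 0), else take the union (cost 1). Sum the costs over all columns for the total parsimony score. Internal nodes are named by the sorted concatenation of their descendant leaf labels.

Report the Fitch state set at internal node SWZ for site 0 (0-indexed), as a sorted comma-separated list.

[col 0] CM: children C:{T}, M:{T} ∩→ {T}; cost 0
[col 0] SW: children S:{G}, W:{A} ∪→ {A,G}; cost 1
[col 0] SWZ: children SW:{A,G}, Z:{C} ∪→ {A,C,G}; cost 1
[col 0] CMSWZ: children CM:{T}, SWZ:{A,C,G} ∪→ {A,C,G,T}; cost 1
[col 0] CIMSWZ: children CMSWZ:{A,C,G,T}, I:{T} ∩→ {T}; cost 0
[col 1] CM: children C:{T}, M:{T} ∩→ {T}; cost 0
[col 1] SW: children S:{G}, W:{C} ∪→ {C,G}; cost 1
[col 1] SWZ: children SW:{C,G}, Z:{C} ∩→ {C}; cost 0
[col 1] CMSWZ: children CM:{T}, SWZ:{C} ∪→ {C,T}; cost 1
[col 1] CIMSWZ: children CMSWZ:{C,T}, I:{G} ∪→ {C,G,T}; cost 1
[col 2] CM: children C:{G}, M:{T} ∪→ {G,T}; cost 1
[col 2] SW: children S:{C}, W:{T} ∪→ {C,T}; cost 1
[col 2] SWZ: children SW:{C,T}, Z:{T} ∩→ {T}; cost 0
[col 2] CMSWZ: children CM:{G,T}, SWZ:{T} ∩→ {T}; cost 0
[col 2] CIMSWZ: children CMSWZ:{T}, I:{A} ∪→ {A,T}; cost 1
per-site changes: [3, 3, 3]; total = 9

A,C,G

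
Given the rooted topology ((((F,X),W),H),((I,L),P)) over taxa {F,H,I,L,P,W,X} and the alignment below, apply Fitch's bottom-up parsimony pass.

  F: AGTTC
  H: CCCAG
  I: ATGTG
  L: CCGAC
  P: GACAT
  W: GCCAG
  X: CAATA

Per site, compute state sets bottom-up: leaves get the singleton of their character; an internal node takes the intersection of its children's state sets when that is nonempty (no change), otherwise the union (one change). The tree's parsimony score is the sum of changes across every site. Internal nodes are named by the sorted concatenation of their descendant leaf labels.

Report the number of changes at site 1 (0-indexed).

[col 0] FX: children F:{A}, X:{C} ∪→ {A,C}; cost 1
[col 0] FWX: children FX:{A,C}, W:{G} ∪→ {A,C,G}; cost 1
[col 0] FHWX: children FWX:{A,C,G}, H:{C} ∩→ {C}; cost 0
[col 0] IL: children I:{A}, L:{C} ∪→ {A,C}; cost 1
[col 0] ILP: children IL:{A,C}, P:{G} ∪→ {A,C,G}; cost 1
[col 0] FHILPWX: children FHWX:{C}, ILP:{A,C,G} ∩→ {C}; cost 0
[col 1] FX: children F:{G}, X:{A} ∪→ {A,G}; cost 1
[col 1] FWX: children FX:{A,G}, W:{C} ∪→ {A,C,G}; cost 1
[col 1] FHWX: children FWX:{A,C,G}, H:{C} ∩→ {C}; cost 0
[col 1] IL: children I:{T}, L:{C} ∪→ {C,T}; cost 1
[col 1] ILP: children IL:{C,T}, P:{A} ∪→ {A,C,T}; cost 1
[col 1] FHILPWX: children FHWX:{C}, ILP:{A,C,T} ∩→ {C}; cost 0
[col 2] FX: children F:{T}, X:{A} ∪→ {A,T}; cost 1
[col 2] FWX: children FX:{A,T}, W:{C} ∪→ {A,C,T}; cost 1
[col 2] FHWX: children FWX:{A,C,T}, H:{C} ∩→ {C}; cost 0
[col 2] IL: children I:{G}, L:{G} ∩→ {G}; cost 0
[col 2] ILP: children IL:{G}, P:{C} ∪→ {C,G}; cost 1
[col 2] FHILPWX: children FHWX:{C}, ILP:{C,G} ∩→ {C}; cost 0
[col 3] FX: children F:{T}, X:{T} ∩→ {T}; cost 0
[col 3] FWX: children FX:{T}, W:{A} ∪→ {A,T}; cost 1
[col 3] FHWX: children FWX:{A,T}, H:{A} ∩→ {A}; cost 0
[col 3] IL: children I:{T}, L:{A} ∪→ {A,T}; cost 1
[col 3] ILP: children IL:{A,T}, P:{A} ∩→ {A}; cost 0
[col 3] FHILPWX: children FHWX:{A}, ILP:{A} ∩→ {A}; cost 0
[col 4] FX: children F:{C}, X:{A} ∪→ {A,C}; cost 1
[col 4] FWX: children FX:{A,C}, W:{G} ∪→ {A,C,G}; cost 1
[col 4] FHWX: children FWX:{A,C,G}, H:{G} ∩→ {G}; cost 0
[col 4] IL: children I:{G}, L:{C} ∪→ {C,G}; cost 1
[col 4] ILP: children IL:{C,G}, P:{T} ∪→ {C,G,T}; cost 1
[col 4] FHILPWX: children FHWX:{G}, ILP:{C,G,T} ∩→ {G}; cost 0
per-site changes: [4, 4, 3, 2, 4]; total = 17

4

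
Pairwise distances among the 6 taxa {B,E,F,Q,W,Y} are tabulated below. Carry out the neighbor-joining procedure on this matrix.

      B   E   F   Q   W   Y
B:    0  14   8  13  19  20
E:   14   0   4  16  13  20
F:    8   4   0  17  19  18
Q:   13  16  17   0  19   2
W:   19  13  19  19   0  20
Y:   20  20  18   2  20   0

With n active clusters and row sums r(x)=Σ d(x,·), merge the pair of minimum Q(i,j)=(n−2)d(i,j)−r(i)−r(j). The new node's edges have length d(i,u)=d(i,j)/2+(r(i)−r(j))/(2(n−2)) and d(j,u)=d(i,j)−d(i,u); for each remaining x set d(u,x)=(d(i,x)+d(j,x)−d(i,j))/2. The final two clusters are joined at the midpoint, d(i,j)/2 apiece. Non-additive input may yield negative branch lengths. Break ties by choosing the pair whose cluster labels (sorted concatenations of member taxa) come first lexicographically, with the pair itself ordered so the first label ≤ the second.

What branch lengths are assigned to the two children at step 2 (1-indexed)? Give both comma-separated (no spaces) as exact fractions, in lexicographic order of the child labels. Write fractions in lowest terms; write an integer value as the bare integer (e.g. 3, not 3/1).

25/12,23/12

step 1: merge (Q,Y) at d=2, Q=-139; branch lengths Q→-5/8, Y→21/8; new cluster QY
  updated: d(B,QY)=31/2, d(E,QY)=17, d(F,QY)=33/2, d(QY,W)=37/2
step 2: merge (E,F) at d=4, Q=-167/2; branch lengths E→25/12, F→23/12; new cluster EF
  updated: d(B,EF)=9, d(EF,QY)=59/4, d(EF,W)=14
step 3: merge (B,EF) at d=9, Q=-253/4; branch lengths B→95/16, EF→49/16; new cluster BEF
  updated: d(BEF,QY)=85/8, d(BEF,W)=12
step 4: merge (BEF,QY) at d=85/8, Q=-329/8; branch lengths BEF→33/16, QY→137/16; new cluster BEFQY
  updated: d(BEFQY,W)=159/16
step 5: merge (BEFQY,W) at d=159/16; branch lengths BEFQY→159/32, W→159/32; new cluster BEFQWY
final tree: (((B:95/16,(E:25/12,F:23/12):49/16):33/16,(Q:-5/8,Y:21/8):137/16):159/32,W:159/32)
total length: 569/16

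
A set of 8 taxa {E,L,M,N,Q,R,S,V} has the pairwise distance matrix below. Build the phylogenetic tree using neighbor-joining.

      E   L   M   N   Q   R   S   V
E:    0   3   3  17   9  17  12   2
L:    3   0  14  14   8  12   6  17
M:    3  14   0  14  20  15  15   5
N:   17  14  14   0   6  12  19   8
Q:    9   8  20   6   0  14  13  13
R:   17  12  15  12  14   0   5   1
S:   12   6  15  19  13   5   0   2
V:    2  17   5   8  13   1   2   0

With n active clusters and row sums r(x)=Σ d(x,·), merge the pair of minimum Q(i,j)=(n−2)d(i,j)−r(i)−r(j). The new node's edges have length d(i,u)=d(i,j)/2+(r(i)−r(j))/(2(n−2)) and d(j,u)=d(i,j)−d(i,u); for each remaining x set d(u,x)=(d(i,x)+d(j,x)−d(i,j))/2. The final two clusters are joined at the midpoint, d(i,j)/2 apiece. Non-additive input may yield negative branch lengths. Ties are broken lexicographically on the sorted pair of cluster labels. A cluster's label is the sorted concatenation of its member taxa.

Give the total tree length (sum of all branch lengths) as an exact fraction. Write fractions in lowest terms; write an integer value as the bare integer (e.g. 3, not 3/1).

1. join N+Q (d=6, Q=-137) ⇒ NQ; edges |N|=43/12, |Q|=29/12
  updated: d(E,NQ)=10, d(L,NQ)=8, d(M,NQ)=14, d(NQ,R)=10, d(NQ,S)=13, d(NQ,V)=15/2
2. join E+M (d=3, Q=-98) ⇒ EM; edges |E|=-2/5, |M|=17/5
  updated: d(EM,L)=7, d(EM,NQ)=21/2, d(EM,R)=29/2, d(EM,S)=12, d(EM,V)=2
3. join EM+L (d=7, Q=-68) ⇒ ELM; edges |EM|=3, |L|=4
  updated: d(ELM,NQ)=23/4, d(ELM,R)=39/4, d(ELM,S)=11/2, d(ELM,V)=6
4. join ELM+NQ (d=23/4, Q=-46) ⇒ ELMNQ; edges |ELM|=4/3, |NQ|=53/12
  updated: d(ELMNQ,R)=7, d(ELMNQ,S)=51/8, d(ELMNQ,V)=31/8
5. join ELMNQ+S (d=51/8, Q=-143/8) ⇒ ELMNQS; edges |ELMNQ|=133/32, |S|=71/32
  updated: d(ELMNQS,R)=45/16, d(ELMNQS,V)=-1/4
6. join ELMNQS+R (d=45/16, Q=-57/16) ⇒ ELMNQRS; edges |ELMNQS|=25/32, |R|=65/32
  updated: d(ELMNQRS,V)=-33/32
7. join ELMNQRS+V (d=-33/32) ⇒ ELMNQRSV; edges |ELMNQRS|=-33/64, |V|=-33/64
final tree: ((((((E:-2/5,M:17/5):3,L:4):4/3,(N:43/12,Q:29/12):53/12):133/32,S:71/32):25/32,R:65/32):-33/64,V:-33/64)
total length: 957/32

957/32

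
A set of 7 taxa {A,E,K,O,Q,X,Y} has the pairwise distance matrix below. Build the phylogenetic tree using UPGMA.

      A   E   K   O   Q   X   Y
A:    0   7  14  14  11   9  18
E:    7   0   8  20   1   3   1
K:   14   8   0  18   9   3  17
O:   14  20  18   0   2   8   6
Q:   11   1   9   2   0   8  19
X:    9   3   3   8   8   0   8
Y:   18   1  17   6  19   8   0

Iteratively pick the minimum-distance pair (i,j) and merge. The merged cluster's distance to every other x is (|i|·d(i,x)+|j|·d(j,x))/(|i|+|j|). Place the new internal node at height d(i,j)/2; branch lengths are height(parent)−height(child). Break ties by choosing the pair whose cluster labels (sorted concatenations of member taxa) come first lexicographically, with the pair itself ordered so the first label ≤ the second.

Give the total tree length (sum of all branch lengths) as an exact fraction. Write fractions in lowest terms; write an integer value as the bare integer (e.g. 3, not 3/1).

209/8

step 1: merge (E,Q) at d=1; branch lengths E→1/2, Q→1/2; new cluster EQ
  updated: d(A,EQ)=9, d(EQ,K)=17/2, d(EQ,O)=11, d(EQ,X)=11/2, d(EQ,Y)=10
step 2: merge (K,X) at d=3; branch lengths K→3/2, X→3/2; new cluster KX
  updated: d(A,KX)=23/2, d(EQ,KX)=7, d(KX,O)=13, d(KX,Y)=25/2
step 3: merge (O,Y) at d=6; branch lengths O→3, Y→3; new cluster OY
  updated: d(A,OY)=16, d(EQ,OY)=21/2, d(KX,OY)=51/4
step 4: merge (EQ,KX) at d=7; branch lengths EQ→3, KX→2; new cluster EKQX
  updated: d(A,EKQX)=41/4, d(EKQX,OY)=93/8
step 5: merge (A,EKQX) at d=41/4; branch lengths A→41/8, EKQX→13/8; new cluster AEKQX
  updated: d(AEKQX,OY)=25/2
step 6: merge (AEKQX,OY) at d=25/2; branch lengths AEKQX→9/8, OY→13/4; new cluster AEKOQXY
final tree: ((A:41/8,((E:1/2,Q:1/2):3,(K:3/2,X:3/2):2):13/8):9/8,(O:3,Y:3):13/4)
total length: 209/8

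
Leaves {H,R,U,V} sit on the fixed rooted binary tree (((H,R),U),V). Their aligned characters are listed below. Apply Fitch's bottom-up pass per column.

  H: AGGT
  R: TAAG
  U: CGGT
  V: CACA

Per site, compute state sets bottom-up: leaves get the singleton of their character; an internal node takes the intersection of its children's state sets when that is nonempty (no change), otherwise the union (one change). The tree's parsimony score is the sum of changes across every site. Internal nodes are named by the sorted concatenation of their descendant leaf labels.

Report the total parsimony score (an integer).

HR@0: {A} ∪ {T} = {A,T} (union, +1)
HRU@0: {A,T} ∪ {C} = {A,C,T} (union, +1)
HRUV@0: {A,C,T} ∩ {C} = {C} (intersection, +0)
HR@1: {G} ∪ {A} = {A,G} (union, +1)
HRU@1: {A,G} ∩ {G} = {G} (intersection, +0)
HRUV@1: {G} ∪ {A} = {A,G} (union, +1)
HR@2: {G} ∪ {A} = {A,G} (union, +1)
HRU@2: {A,G} ∩ {G} = {G} (intersection, +0)
HRUV@2: {G} ∪ {C} = {C,G} (union, +1)
HR@3: {T} ∪ {G} = {G,T} (union, +1)
HRU@3: {G,T} ∩ {T} = {T} (intersection, +0)
HRUV@3: {T} ∪ {A} = {A,T} (union, +1)
per-site changes: [2, 2, 2, 2]; total = 8

8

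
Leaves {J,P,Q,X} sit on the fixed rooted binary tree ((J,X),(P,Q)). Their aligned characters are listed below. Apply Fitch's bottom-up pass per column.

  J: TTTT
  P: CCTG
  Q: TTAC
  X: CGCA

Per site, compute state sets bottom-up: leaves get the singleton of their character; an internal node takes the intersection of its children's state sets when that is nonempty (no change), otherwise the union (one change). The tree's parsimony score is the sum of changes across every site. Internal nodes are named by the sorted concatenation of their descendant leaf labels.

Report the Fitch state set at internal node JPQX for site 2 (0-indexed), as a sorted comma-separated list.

T

[col 0] JX: children J:{T}, X:{C} ∪→ {C,T}; cost 1
[col 0] PQ: children P:{C}, Q:{T} ∪→ {C,T}; cost 1
[col 0] JPQX: children JX:{C,T}, PQ:{C,T} ∩→ {C,T}; cost 0
[col 1] JX: children J:{T}, X:{G} ∪→ {G,T}; cost 1
[col 1] PQ: children P:{C}, Q:{T} ∪→ {C,T}; cost 1
[col 1] JPQX: children JX:{G,T}, PQ:{C,T} ∩→ {T}; cost 0
[col 2] JX: children J:{T}, X:{C} ∪→ {C,T}; cost 1
[col 2] PQ: children P:{T}, Q:{A} ∪→ {A,T}; cost 1
[col 2] JPQX: children JX:{C,T}, PQ:{A,T} ∩→ {T}; cost 0
[col 3] JX: children J:{T}, X:{A} ∪→ {A,T}; cost 1
[col 3] PQ: children P:{G}, Q:{C} ∪→ {C,G}; cost 1
[col 3] JPQX: children JX:{A,T}, PQ:{C,G} ∪→ {A,C,G,T}; cost 1
per-site changes: [2, 2, 2, 3]; total = 9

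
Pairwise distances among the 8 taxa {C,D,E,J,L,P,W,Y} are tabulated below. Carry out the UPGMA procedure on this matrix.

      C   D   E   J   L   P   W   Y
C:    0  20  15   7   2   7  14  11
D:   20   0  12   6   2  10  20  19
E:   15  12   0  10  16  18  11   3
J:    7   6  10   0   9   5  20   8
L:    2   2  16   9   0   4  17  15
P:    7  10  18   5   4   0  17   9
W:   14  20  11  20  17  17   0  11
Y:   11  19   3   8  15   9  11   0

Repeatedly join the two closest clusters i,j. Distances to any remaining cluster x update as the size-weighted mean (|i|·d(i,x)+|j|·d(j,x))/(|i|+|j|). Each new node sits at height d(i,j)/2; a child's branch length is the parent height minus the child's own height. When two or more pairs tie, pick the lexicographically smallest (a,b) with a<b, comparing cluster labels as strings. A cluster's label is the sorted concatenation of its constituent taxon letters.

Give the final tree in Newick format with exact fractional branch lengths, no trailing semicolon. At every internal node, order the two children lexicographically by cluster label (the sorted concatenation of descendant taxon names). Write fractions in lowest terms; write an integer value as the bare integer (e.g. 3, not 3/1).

step 1: merge (C,L) at d=2; branch lengths C→1, L→1; new cluster CL
  updated: d(CL,D)=11, d(CL,E)=31/2, d(CL,J)=8, d(CL,P)=11/2, d(CL,W)=31/2, d(CL,Y)=13
step 2: merge (E,Y) at d=3; branch lengths E→3/2, Y→3/2; new cluster EY
  updated: d(CL,EY)=57/4, d(D,EY)=31/2, d(EY,J)=9, d(EY,P)=27/2, d(EY,W)=11
step 3: merge (J,P) at d=5; branch lengths J→5/2, P→5/2; new cluster JP
  updated: d(CL,JP)=27/4, d(D,JP)=8, d(EY,JP)=45/4, d(JP,W)=37/2
step 4: merge (CL,JP) at d=27/4; branch lengths CL→19/8, JP→7/8; new cluster CJLP
  updated: d(CJLP,D)=19/2, d(CJLP,EY)=51/4, d(CJLP,W)=17
step 5: merge (CJLP,D) at d=19/2; branch lengths CJLP→11/8, D→19/4; new cluster CDJLP
  updated: d(CDJLP,EY)=133/10, d(CDJLP,W)=88/5
step 6: merge (EY,W) at d=11; branch lengths EY→4, W→11/2; new cluster EWY
  updated: d(CDJLP,EWY)=221/15
step 7: merge (CDJLP,EWY) at d=221/15; branch lengths CDJLP→157/60, EWY→28/15; new cluster CDEJLPWY
final tree: ((((C:1,L:1):19/8,(J:5/2,P:5/2):7/8):11/8,D:19/4):157/60,((E:3/2,Y:3/2):4,W:11/2):28/15)
total length: 4003/120

((((C:1,L:1):19/8,(J:5/2,P:5/2):7/8):11/8,D:19/4):157/60,((E:3/2,Y:3/2):4,W:11/2):28/15)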